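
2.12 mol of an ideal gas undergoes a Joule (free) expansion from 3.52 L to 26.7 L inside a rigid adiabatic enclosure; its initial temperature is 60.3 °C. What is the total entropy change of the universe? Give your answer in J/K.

ΔS_universe = 35.7 J/K

No heat is exchanged and no work is done, so the ideal-gas temperature stays constant.
Entropy is a state function; using a reversible isothermal path, ΔS_gas = nR ln(V₂/V₁) = 2.12 × 8.314 × ln(26.7/3.52) = 35.7 J/K.
The insulated surroundings exchange no heat, so ΔS_surr = 0 and ΔS_universe = ΔS_gas.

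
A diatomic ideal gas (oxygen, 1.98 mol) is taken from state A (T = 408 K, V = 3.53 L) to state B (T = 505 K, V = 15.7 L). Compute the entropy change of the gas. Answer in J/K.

Entropy is a state function: ΔS = nC_V ln(T₂/T₁) + nR ln(V₂/V₁), with C_V = 5R/2 = 20.79 J mol⁻¹ K⁻¹ for a diatomic ideal gas.
ΔS = 1.98 × [20.79 × ln(505/408) + 8.314 × ln(15.7/3.53)] = 33.3 J/K.

ΔS = 33.3 J/K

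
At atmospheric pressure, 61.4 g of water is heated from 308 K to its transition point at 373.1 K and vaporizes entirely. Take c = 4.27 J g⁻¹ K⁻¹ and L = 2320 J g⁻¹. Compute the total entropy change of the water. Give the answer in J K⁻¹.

ΔS = 432 J/K

Warming step: ΔS₁ = m c ln(T_tr/T_i) = 61.4 × 4.27 × ln(373.1/308) = 50.27 J/K.
Phase change: ΔS₂ = +mL/T_tr = 61.4 × 2320 / 373.1 = 381.8 J/K.
ΔS_total = (50.27) + (381.8) = 432 J/K.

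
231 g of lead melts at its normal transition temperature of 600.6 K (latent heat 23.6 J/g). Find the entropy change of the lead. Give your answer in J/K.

Heat absorbed by the substance: Q = mL = 231 × 23.6 = 5451.6 J.
At constant T, ΔS = Q_rev/T = 5451.6 / 600.6 = 9.08 J/K.

ΔS = 9.08 J/K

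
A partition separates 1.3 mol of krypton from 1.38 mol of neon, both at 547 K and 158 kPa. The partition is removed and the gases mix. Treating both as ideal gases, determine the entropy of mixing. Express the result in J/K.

ΔS_mix = 15.4 J/K

Mole fractions: x_A = 1.3/2.68 = 0.485, x_B = 0.515.
ΔS_mix = −R(n_A ln x_A + n_B ln x_B) = −8.314 × (1.3 ln 0.485 + 1.38 ln 0.515) = 15.4 J/K.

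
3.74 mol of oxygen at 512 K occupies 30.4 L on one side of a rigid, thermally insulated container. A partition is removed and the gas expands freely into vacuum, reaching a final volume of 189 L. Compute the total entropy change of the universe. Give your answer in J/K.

ΔS_universe = 56.8 J/K

For an ideal gas in free expansion Q = 0 and W = 0, so T is unchanged.
Entropy is a state function; using a reversible isothermal path, ΔS_gas = nR ln(V₂/V₁) = 3.74 × 8.314 × ln(189/30.4) = 56.8 J/K.
The insulated surroundings exchange no heat, so ΔS_surr = 0 and ΔS_universe = ΔS_gas.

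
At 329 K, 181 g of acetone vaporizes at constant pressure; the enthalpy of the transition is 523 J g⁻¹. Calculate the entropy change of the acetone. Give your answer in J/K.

Heat absorbed by the substance: Q = mL = 181 × 523 = 94663 J.
At constant T, ΔS = Q_rev/T = 94663 / 329 = 288 J/K.

ΔS = 288 J/K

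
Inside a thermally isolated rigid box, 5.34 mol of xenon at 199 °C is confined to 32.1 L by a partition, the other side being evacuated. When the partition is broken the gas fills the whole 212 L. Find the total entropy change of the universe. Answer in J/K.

ΔS_universe = 83.8 J/K

For an ideal gas in free expansion Q = 0 and W = 0, so T is unchanged.
Entropy is a state function; using a reversible isothermal path, ΔS_gas = nR ln(V₂/V₁) = 5.34 × 8.314 × ln(212/32.1) = 83.8 J/K.
The insulated surroundings exchange no heat, so ΔS_surr = 0 and ΔS_universe = ΔS_gas.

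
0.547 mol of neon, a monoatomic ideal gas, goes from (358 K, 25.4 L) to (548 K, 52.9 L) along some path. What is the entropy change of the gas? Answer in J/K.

Entropy is a state function: ΔS = nC_V ln(T₂/T₁) + nR ln(V₂/V₁), with C_V = 3R/2 = 12.47 J mol⁻¹ K⁻¹ for a monoatomic ideal gas.
ΔS = 0.547 × [12.47 × ln(548/358) + 8.314 × ln(52.9/25.4)] = 6.24 J/K.

ΔS = 6.24 J/K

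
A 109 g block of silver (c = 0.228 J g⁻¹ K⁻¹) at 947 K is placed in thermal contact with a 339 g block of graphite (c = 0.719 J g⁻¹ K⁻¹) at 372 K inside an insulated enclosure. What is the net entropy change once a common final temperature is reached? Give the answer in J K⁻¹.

Energy balance: T_f = (m₁c₁T₁ + m₂c₂T₂)/(m₁c₁ + m₂c₂) = 425.2 K.
ΔS₁ = m₁c₁ ln(T_f/T₁) = 24.852 × ln(425.2/947) = -19.9 J/K.
ΔS₂ = m₂c₂ ln(T_f/T₂) = 243.741 × ln(425.2/372) = 32.58 J/K.
ΔS_total = -19.9 + 32.58 = 12.7 J/K.

ΔS_total = 12.7 J/K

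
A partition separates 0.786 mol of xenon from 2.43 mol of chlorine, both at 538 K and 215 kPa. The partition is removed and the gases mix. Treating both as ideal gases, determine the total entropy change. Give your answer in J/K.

ΔS_mix = 14.9 J/K

Mole fractions: x_A = 0.786/3.22 = 0.244, x_B = 0.756.
ΔS_mix = −R(n_A ln x_A + n_B ln x_B) = −8.314 × (0.786 ln 0.244 + 2.43 ln 0.756) = 14.9 J/K.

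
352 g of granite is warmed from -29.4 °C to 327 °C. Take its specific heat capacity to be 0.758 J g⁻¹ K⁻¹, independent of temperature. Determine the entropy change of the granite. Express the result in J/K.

ΔS = 240 J/K

In kelvin: T₁ = 243.75 K, T₂ = 600.15 K. ΔS = ∫dQ_rev/T = m c ln(T₂/T₁) = 352 × 0.758 × ln(600.15/243.75) = 240 J/K.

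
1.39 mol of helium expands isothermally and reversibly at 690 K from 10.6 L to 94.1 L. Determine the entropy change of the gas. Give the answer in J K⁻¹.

ΔS_gas = 25.2 J/K

For an isothermal ideal gas ΔS_gas = nR ln(V₂/V₁) = 1.39 × 8.314 × ln(94.1/10.6) = 25.2 J/K.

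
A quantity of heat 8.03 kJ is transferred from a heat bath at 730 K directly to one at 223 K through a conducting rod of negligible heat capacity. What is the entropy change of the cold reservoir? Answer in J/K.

The cold reservoir gains heat Q, so ΔS_cold = +Q/T_C = 8030/223 = 36 J/K.

ΔS_cold = 36 J/K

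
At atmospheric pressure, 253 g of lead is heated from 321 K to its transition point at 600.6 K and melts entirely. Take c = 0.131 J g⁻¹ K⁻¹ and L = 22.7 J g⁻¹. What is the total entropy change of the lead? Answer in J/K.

Warming step: ΔS₁ = m c ln(T_tr/T_i) = 253 × 0.131 × ln(600.6/321) = 20.76 J/K.
Phase change: ΔS₂ = +mL/T_tr = 253 × 22.7 / 600.6 = 9.562 J/K.
ΔS_total = (20.76) + (9.562) = 30.3 J/K.

ΔS = 30.3 J/K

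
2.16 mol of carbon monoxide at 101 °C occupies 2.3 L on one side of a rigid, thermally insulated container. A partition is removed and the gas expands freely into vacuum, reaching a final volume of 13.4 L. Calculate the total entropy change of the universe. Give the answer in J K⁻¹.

For an ideal gas in free expansion Q = 0 and W = 0, so T is unchanged.
Entropy is a state function; using a reversible isothermal path, ΔS_gas = nR ln(V₂/V₁) = 2.16 × 8.314 × ln(13.4/2.3) = 31.6 J/K.
The insulated surroundings exchange no heat, so ΔS_surr = 0 and ΔS_universe = ΔS_gas.

ΔS_universe = 31.6 J/K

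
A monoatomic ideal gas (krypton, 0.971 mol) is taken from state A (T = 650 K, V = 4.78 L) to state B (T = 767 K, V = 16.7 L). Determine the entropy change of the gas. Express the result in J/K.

ΔS = 12.1 J/K

Entropy is a state function: ΔS = nC_V ln(T₂/T₁) + nR ln(V₂/V₁), with C_V = 3R/2 = 12.47 J mol⁻¹ K⁻¹ for a monoatomic ideal gas.
ΔS = 0.971 × [12.47 × ln(767/650) + 8.314 × ln(16.7/4.78)] = 12.1 J/K.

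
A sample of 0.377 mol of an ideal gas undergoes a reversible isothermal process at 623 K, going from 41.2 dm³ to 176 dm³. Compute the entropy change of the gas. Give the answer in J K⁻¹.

ΔS_gas = 4.55 J/K

For an isothermal ideal gas ΔS_gas = nR ln(V₂/V₁) = 0.377 × 8.314 × ln(176/41.2) = 4.55 J/K.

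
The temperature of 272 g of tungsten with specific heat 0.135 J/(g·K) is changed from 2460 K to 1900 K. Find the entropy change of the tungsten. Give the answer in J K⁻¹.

ΔS = -9.49 J/K

ΔS = ∫dQ_rev/T = m c ln(T₂/T₁) = 272 × 0.135 × ln(1900/2460) = -9.49 J/K.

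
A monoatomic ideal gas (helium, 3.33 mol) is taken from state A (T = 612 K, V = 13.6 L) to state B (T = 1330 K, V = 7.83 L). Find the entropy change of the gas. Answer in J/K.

ΔS = 16.9 J/K

Entropy is a state function: ΔS = nC_V ln(T₂/T₁) + nR ln(V₂/V₁), with C_V = 3R/2 = 12.47 J mol⁻¹ K⁻¹ for a monoatomic ideal gas.
ΔS = 3.33 × [12.47 × ln(1330/612) + 8.314 × ln(7.83/13.6)] = 16.9 J/K.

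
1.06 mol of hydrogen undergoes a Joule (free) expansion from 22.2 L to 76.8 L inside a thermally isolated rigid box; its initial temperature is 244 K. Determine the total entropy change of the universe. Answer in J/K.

For an ideal gas in free expansion Q = 0 and W = 0, so T is unchanged.
Entropy is a state function; using a reversible isothermal path, ΔS_gas = nR ln(V₂/V₁) = 1.06 × 8.314 × ln(76.8/22.2) = 10.9 J/K.
The insulated surroundings exchange no heat, so ΔS_surr = 0 and ΔS_universe = ΔS_gas.

ΔS_universe = 10.9 J/K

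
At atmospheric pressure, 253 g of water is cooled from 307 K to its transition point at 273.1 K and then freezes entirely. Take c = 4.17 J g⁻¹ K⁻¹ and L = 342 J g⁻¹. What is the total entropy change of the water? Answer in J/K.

ΔS = -440 J/K

Cooling step: ΔS₁ = m c ln(T_tr/T_i) = 253 × 4.17 × ln(273.1/307) = -123.4 J/K.
Phase change: ΔS₂ = −mL/T_tr = −253 × 342 / 273.1 = -316.8 J/K.
ΔS_total = (-123.4) + (-316.8) = -440 J/K.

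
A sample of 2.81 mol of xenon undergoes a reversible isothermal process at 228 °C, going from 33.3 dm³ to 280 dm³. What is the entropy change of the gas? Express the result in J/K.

ΔS_gas = 49.7 J/K

For an isothermal ideal gas ΔS_gas = nR ln(V₂/V₁) = 2.81 × 8.314 × ln(280/33.3) = 49.7 J/K.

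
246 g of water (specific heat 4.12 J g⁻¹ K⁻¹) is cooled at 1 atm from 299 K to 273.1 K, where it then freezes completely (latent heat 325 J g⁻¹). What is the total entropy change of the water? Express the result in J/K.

Cooling step: ΔS₁ = m c ln(T_tr/T_i) = 246 × 4.12 × ln(273.1/299) = -91.83 J/K.
Phase change: ΔS₂ = −mL/T_tr = −246 × 325 / 273.1 = -292.7 J/K.
ΔS_total = (-91.83) + (-292.7) = -385 J/K.

ΔS = -385 J/K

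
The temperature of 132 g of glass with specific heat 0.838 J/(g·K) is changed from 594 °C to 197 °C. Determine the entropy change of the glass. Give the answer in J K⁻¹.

In kelvin: T₁ = 867.15 K, T₂ = 470.15 K. ΔS = ∫dQ_rev/T = m c ln(T₂/T₁) = 132 × 0.838 × ln(470.15/867.15) = -67.7 J/K.

ΔS = -67.7 J/K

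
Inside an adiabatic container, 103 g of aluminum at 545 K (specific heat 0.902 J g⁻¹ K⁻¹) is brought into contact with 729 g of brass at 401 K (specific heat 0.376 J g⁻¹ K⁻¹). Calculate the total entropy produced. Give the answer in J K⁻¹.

ΔS_total = 3.43 J/K

Energy balance: T_f = (m₁c₁T₁ + m₂c₂T₂)/(m₁c₁ + m₂c₂) = 437.45 K.
ΔS₁ = m₁c₁ ln(T_f/T₁) = 92.906 × ln(437.45/545) = -20.42 J/K.
ΔS₂ = m₂c₂ ln(T_f/T₂) = 274.104 × ln(437.45/401) = 23.85 J/K.
ΔS_total = -20.42 + 23.85 = 3.43 J/K.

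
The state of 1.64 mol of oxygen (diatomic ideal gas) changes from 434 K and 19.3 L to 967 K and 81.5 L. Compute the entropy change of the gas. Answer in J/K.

ΔS = 47 J/K

Entropy is a state function: ΔS = nC_V ln(T₂/T₁) + nR ln(V₂/V₁), with C_V = 5R/2 = 20.79 J mol⁻¹ K⁻¹ for a diatomic ideal gas.
ΔS = 1.64 × [20.79 × ln(967/434) + 8.314 × ln(81.5/19.3)] = 47 J/K.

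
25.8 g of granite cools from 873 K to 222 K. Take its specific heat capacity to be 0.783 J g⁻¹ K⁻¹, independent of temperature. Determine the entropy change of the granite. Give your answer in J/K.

ΔS = ∫dQ_rev/T = m c ln(T₂/T₁) = 25.8 × 0.783 × ln(222/873) = -27.7 J/K.

ΔS = -27.7 J/K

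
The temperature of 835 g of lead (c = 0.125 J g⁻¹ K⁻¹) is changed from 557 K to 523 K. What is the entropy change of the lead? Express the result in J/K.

ΔS = -6.57 J/K

ΔS = ∫dQ_rev/T = m c ln(T₂/T₁) = 835 × 0.125 × ln(523/557) = -6.57 J/K.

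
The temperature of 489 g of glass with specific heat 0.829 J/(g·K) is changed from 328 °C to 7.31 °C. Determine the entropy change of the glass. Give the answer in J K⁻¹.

ΔS = -309 J/K

In kelvin: T₁ = 601.15 K, T₂ = 280.46 K. ΔS = ∫dQ_rev/T = m c ln(T₂/T₁) = 489 × 0.829 × ln(280.46/601.15) = -309 J/K.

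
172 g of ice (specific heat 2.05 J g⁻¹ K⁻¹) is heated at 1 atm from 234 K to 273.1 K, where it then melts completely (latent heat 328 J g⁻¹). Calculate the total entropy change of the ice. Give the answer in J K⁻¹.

ΔS = 261 J/K

Warming step: ΔS₁ = m c ln(T_tr/T_i) = 172 × 2.05 × ln(273.1/234) = 54.48 J/K.
Phase change: ΔS₂ = +mL/T_tr = 172 × 328 / 273.1 = 206.6 J/K.
ΔS_total = (54.48) + (206.6) = 261 J/K.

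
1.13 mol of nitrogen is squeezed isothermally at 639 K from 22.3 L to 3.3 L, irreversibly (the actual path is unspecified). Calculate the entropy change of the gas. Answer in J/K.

Entropy is a state function, so ΔS_gas depends only on the end states.
For an isothermal ideal gas ΔS_gas = nR ln(V₂/V₁) = 1.13 × 8.314 × ln(3.3/22.3) = -18 J/K.

ΔS_gas = -18 J/K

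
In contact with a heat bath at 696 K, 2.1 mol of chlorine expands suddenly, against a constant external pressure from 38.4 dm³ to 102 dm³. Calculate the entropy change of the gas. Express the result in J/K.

ΔS_gas = 17.1 J/K

Entropy is a state function, so ΔS_gas depends only on the end states.
For an isothermal ideal gas ΔS_gas = nR ln(V₂/V₁) = 2.1 × 8.314 × ln(102/38.4) = 17.1 J/K.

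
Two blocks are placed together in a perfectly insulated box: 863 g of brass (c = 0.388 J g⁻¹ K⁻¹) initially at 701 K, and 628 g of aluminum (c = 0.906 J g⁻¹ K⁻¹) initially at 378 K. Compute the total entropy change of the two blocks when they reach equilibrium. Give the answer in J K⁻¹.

ΔS_total = 41.8 J/K

Energy balance: T_f = (m₁c₁T₁ + m₂c₂T₂)/(m₁c₁ + m₂c₂) = 497.66 K.
ΔS₁ = m₁c₁ ln(T_f/T₁) = 334.844 × ln(497.66/701) = -114.7 J/K.
ΔS₂ = m₂c₂ ln(T_f/T₂) = 568.968 × ln(497.66/378) = 156.5 J/K.
ΔS_total = -114.7 + 156.5 = 41.8 J/K.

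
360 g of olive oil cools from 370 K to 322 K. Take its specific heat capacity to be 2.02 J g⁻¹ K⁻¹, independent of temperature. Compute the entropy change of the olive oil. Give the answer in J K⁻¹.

ΔS = ∫dQ_rev/T = m c ln(T₂/T₁) = 360 × 2.02 × ln(322/370) = -101 J/K.

ΔS = -101 J/K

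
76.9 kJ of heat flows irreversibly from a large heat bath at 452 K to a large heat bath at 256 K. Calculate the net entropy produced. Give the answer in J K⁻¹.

ΔS_hot = −Q/T_H = −76900/452 = -170.1 J/K and ΔS_cold = +Q/T_C = 76900/256 = 300.4 J/K.
ΔS_total = -170.1 + 300.4 = 130 J/K, positive as the second law requires.

ΔS_total = 130 J/K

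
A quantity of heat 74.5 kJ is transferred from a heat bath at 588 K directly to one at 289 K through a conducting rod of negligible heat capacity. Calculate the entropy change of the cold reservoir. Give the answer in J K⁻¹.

The cold reservoir gains heat Q, so ΔS_cold = +Q/T_C = 74500/289 = 258 J/K.

ΔS_cold = 258 J/K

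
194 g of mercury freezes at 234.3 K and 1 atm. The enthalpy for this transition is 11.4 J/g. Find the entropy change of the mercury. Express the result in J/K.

Heat released by the substance: Q = −mL = −194 × 11.4 = −2211.6 J.
At constant T, ΔS = Q_rev/T = −2211.6 / 234.3 = -9.44 J/K.

ΔS = -9.44 J/K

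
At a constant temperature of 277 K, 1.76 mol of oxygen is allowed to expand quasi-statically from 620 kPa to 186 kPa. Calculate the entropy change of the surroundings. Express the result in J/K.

For an isothermal ideal gas ΔS_gas = nR ln(P₁/P₂) = 1.76 × 8.314 × ln(620/186) = 17.6 J/K.
The process is reversible, so ΔS_surr = −ΔS_gas = -17.6 J/K and ΔS_universe = 0.

ΔS_surr = -17.6 J/K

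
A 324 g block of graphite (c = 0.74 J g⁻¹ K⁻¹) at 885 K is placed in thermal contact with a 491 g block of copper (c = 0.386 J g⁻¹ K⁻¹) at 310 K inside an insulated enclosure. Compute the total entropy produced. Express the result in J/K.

ΔS_total = 53.7 J/K

Energy balance: T_f = (m₁c₁T₁ + m₂c₂T₂)/(m₁c₁ + m₂c₂) = 631.14 K.
ΔS₁ = m₁c₁ ln(T_f/T₁) = 239.76 × ln(631.14/885) = -81.052 J/K.
ΔS₂ = m₂c₂ ln(T_f/T₂) = 189.526 × ln(631.14/310) = 134.75 J/K.
ΔS_total = -81.052 + 134.75 = 53.7 J/K.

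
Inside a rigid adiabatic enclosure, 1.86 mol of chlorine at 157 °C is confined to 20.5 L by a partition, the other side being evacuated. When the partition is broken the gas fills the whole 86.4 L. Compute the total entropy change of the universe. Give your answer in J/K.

No heat is exchanged and no work is done, so the ideal-gas temperature stays constant.
Entropy is a state function; using a reversible isothermal path, ΔS_gas = nR ln(V₂/V₁) = 1.86 × 8.314 × ln(86.4/20.5) = 22.2 J/K.
The insulated surroundings exchange no heat, so ΔS_surr = 0 and ΔS_universe = ΔS_gas.

ΔS_universe = 22.2 J/K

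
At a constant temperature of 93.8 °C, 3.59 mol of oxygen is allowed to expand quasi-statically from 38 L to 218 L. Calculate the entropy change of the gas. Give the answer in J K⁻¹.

For an isothermal ideal gas ΔS_gas = nR ln(V₂/V₁) = 3.59 × 8.314 × ln(218/38) = 52.1 J/K.

ΔS_gas = 52.1 J/K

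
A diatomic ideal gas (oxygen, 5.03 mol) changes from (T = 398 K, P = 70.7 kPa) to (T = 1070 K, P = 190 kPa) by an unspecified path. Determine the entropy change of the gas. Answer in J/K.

ΔS = nC_p ln(T₂/T₁) − nR ln(P₂/P₁), with C_p = 7R/2 = 29.1 J mol⁻¹ K⁻¹ for a diatomic ideal gas.
ΔS = 5.03 × [29.1 × ln(1070/398) − 8.314 × ln(190/70.7)] = 103 J/K.

ΔS = 103 J/K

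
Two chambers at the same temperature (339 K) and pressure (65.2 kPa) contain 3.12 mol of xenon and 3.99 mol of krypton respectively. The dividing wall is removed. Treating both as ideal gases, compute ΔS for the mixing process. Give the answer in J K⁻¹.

Mole fractions: x_A = 3.12/7.11 = 0.439, x_B = 0.561.
ΔS_mix = −R(n_A ln x_A + n_B ln x_B) = −8.314 × (3.12 ln 0.439 + 3.99 ln 0.561) = 40.5 J/K.

ΔS_mix = 40.5 J/K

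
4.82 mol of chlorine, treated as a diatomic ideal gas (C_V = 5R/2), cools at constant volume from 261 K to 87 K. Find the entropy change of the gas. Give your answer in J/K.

At constant volume, ΔS = nC_V ln(T₂/T₁) with C_V = 5R/2 = 20.79 J mol⁻¹ K⁻¹.
ΔS = 4.82 × 20.79 × ln(87/261) = -110 J/K.

ΔS = -110 J/K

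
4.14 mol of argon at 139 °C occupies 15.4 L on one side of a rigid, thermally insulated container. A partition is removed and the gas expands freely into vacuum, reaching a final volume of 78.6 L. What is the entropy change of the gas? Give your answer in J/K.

ΔS_gas = 56.1 J/K

For an ideal gas in free expansion Q = 0 and W = 0, so T is unchanged.
Entropy is a state function; using a reversible isothermal path, ΔS_gas = nR ln(V₂/V₁) = 4.14 × 8.314 × ln(78.6/15.4) = 56.1 J/K.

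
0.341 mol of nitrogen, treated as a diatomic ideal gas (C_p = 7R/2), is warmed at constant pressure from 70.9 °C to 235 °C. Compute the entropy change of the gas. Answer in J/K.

In kelvin: T₁ = 344.05 K, T₂ = 508.15 K. At constant pressure, ΔS = nC_p ln(T₂/T₁) with C_p = 7R/2 = 29.1 J mol⁻¹ K⁻¹.
ΔS = 0.341 × 29.1 × ln(508.15/344.05) = 3.87 J/K.

ΔS = 3.87 J/K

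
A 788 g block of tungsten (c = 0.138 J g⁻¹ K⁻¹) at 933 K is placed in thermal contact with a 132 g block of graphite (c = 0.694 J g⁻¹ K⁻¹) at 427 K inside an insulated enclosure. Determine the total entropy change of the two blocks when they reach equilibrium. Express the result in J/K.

Energy balance: T_f = (m₁c₁T₁ + m₂c₂T₂)/(m₁c₁ + m₂c₂) = 701.64 K.
ΔS₁ = m₁c₁ ln(T_f/T₁) = 108.744 × ln(701.64/933) = -30.99 J/K.
ΔS₂ = m₂c₂ ln(T_f/T₂) = 91.608 × ln(701.64/427) = 45.5 J/K.
ΔS_total = -30.99 + 45.5 = 14.5 J/K.

ΔS_total = 14.5 J/K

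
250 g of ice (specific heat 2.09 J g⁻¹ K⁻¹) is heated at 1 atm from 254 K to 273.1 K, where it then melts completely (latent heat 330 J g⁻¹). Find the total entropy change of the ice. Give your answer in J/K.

Warming step: ΔS₁ = m c ln(T_tr/T_i) = 250 × 2.09 × ln(273.1/254) = 37.88 J/K.
Phase change: ΔS₂ = +mL/T_tr = 250 × 330 / 273.1 = 302.1 J/K.
ΔS_total = (37.88) + (302.1) = 340 J/K.

ΔS = 340 J/K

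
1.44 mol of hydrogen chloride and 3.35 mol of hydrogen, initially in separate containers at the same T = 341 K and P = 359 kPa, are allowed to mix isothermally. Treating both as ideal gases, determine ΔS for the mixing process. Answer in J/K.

ΔS_mix = 24.3 J/K

Mole fractions: x_A = 1.44/4.79 = 0.301, x_B = 0.699.
ΔS_mix = −R(n_A ln x_A + n_B ln x_B) = −8.314 × (1.44 ln 0.301 + 3.35 ln 0.699) = 24.3 J/K.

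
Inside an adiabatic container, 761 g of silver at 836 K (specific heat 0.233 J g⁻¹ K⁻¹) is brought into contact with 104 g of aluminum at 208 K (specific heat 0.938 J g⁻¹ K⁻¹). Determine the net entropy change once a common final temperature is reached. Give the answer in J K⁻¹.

Energy balance: T_f = (m₁c₁T₁ + m₂c₂T₂)/(m₁c₁ + m₂c₂) = 613.12 K.
ΔS₁ = m₁c₁ ln(T_f/T₁) = 177.313 × ln(613.12/836) = -54.98 J/K.
ΔS₂ = m₂c₂ ln(T_f/T₂) = 97.552 × ln(613.12/208) = 105.5 J/K.
ΔS_total = -54.98 + 105.5 = 50.5 J/K.

ΔS_total = 50.5 J/K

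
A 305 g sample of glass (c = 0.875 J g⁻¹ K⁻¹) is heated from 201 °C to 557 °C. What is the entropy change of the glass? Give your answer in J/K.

In kelvin: T₁ = 474.15 K, T₂ = 830.15 K. ΔS = ∫dQ_rev/T = m c ln(T₂/T₁) = 305 × 0.875 × ln(830.15/474.15) = 149 J/K.

ΔS = 149 J/K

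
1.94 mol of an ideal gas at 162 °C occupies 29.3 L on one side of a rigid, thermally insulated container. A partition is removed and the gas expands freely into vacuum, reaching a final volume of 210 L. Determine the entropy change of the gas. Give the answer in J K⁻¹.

ΔS_gas = 31.8 J/K

For an ideal gas in free expansion Q = 0 and W = 0, so T is unchanged.
Entropy is a state function; using a reversible isothermal path, ΔS_gas = nR ln(V₂/V₁) = 1.94 × 8.314 × ln(210/29.3) = 31.8 J/K.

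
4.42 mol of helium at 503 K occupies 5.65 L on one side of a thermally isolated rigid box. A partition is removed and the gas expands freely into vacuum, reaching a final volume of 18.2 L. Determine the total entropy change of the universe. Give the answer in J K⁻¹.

ΔS_universe = 43 J/K

For an ideal gas in free expansion Q = 0 and W = 0, so T is unchanged.
Entropy is a state function; using a reversible isothermal path, ΔS_gas = nR ln(V₂/V₁) = 4.42 × 8.314 × ln(18.2/5.65) = 43 J/K.
The insulated surroundings exchange no heat, so ΔS_surr = 0 and ΔS_universe = ΔS_gas.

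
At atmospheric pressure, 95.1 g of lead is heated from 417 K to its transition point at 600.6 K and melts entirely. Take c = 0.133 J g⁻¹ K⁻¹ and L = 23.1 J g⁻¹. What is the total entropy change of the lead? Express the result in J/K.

Warming step: ΔS₁ = m c ln(T_tr/T_i) = 95.1 × 0.133 × ln(600.6/417) = 4.615 J/K.
Phase change: ΔS₂ = +mL/T_tr = 95.1 × 23.1 / 600.6 = 3.658 J/K.
ΔS_total = (4.615) + (3.658) = 8.27 J/K.

ΔS = 8.27 J/K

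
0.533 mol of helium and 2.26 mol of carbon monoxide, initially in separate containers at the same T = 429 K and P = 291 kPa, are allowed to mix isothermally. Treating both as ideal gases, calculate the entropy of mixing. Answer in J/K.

ΔS_mix = 11.3 J/K

Mole fractions: x_A = 0.533/2.79 = 0.191, x_B = 0.809.
ΔS_mix = −R(n_A ln x_A + n_B ln x_B) = −8.314 × (0.533 ln 0.191 + 2.26 ln 0.809) = 11.3 J/K.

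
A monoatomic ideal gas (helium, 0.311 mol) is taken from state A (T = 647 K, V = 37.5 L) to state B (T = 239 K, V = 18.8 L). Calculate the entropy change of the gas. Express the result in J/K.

ΔS = -5.65 J/K

Entropy is a state function: ΔS = nC_V ln(T₂/T₁) + nR ln(V₂/V₁), with C_V = 3R/2 = 12.47 J mol⁻¹ K⁻¹ for a monoatomic ideal gas.
ΔS = 0.311 × [12.47 × ln(239/647) + 8.314 × ln(18.8/37.5)] = -5.65 J/K.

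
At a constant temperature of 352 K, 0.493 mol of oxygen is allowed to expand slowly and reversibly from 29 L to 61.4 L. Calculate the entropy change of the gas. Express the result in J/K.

For an isothermal ideal gas ΔS_gas = nR ln(V₂/V₁) = 0.493 × 8.314 × ln(61.4/29) = 3.07 J/K.

ΔS_gas = 3.07 J/K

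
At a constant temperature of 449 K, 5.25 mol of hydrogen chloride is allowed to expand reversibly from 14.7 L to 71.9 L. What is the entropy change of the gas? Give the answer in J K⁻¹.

For an isothermal ideal gas ΔS_gas = nR ln(V₂/V₁) = 5.25 × 8.314 × ln(71.9/14.7) = 69.3 J/K.

ΔS_gas = 69.3 J/K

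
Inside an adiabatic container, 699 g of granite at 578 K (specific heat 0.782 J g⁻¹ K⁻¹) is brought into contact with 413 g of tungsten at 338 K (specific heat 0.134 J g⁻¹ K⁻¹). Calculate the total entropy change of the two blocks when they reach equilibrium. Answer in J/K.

Energy balance: T_f = (m₁c₁T₁ + m₂c₂T₂)/(m₁c₁ + m₂c₂) = 555.94 K.
ΔS₁ = m₁c₁ ln(T_f/T₁) = 546.618 × ln(555.94/578) = -21.28 J/K.
ΔS₂ = m₂c₂ ln(T_f/T₂) = 55.342 × ln(555.94/338) = 27.54 J/K.
ΔS_total = -21.28 + 27.54 = 6.26 J/K.

ΔS_total = 6.26 J/K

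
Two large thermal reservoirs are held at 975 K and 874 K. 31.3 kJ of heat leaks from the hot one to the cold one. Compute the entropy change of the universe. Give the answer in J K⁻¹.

ΔS_hot = −Q/T_H = −31300/975 = -32.1 J/K and ΔS_cold = +Q/T_C = 31300/874 = 35.81 J/K.
ΔS_total = -32.1 + 35.81 = 3.71 J/K, positive as the second law requires.

ΔS_total = 3.71 J/K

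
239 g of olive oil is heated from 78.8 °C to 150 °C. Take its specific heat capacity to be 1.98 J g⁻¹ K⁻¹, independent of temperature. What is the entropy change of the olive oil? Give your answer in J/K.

In kelvin: T₁ = 351.95 K, T₂ = 423.15 K. ΔS = ∫dQ_rev/T = m c ln(T₂/T₁) = 239 × 1.98 × ln(423.15/351.95) = 87.2 J/K.

ΔS = 87.2 J/K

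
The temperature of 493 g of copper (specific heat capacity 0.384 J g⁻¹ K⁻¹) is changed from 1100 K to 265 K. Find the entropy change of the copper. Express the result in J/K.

ΔS = ∫dQ_rev/T = m c ln(T₂/T₁) = 493 × 0.384 × ln(265/1100) = -269 J/K.

ΔS = -269 J/K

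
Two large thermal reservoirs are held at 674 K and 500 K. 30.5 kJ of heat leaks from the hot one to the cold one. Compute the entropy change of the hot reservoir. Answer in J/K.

The hot reservoir loses heat Q, so ΔS_hot = −Q/T_H = −30500/674 = -45.3 J/K.

ΔS_hot = -45.3 J/K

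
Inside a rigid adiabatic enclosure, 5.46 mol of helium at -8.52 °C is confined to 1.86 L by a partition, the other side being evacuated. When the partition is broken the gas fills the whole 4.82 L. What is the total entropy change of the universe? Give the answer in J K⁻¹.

No heat is exchanged and no work is done, so the ideal-gas temperature stays constant.
Entropy is a state function; using a reversible isothermal path, ΔS_gas = nR ln(V₂/V₁) = 5.46 × 8.314 × ln(4.82/1.86) = 43.2 J/K.
The insulated surroundings exchange no heat, so ΔS_surr = 0 and ΔS_universe = ΔS_gas.

ΔS_universe = 43.2 J/K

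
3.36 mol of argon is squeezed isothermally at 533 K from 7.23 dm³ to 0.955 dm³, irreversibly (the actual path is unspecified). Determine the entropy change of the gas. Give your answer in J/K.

ΔS_gas = -56.5 J/K

Entropy is a state function, so ΔS_gas depends only on the end states.
For an isothermal ideal gas ΔS_gas = nR ln(V₂/V₁) = 3.36 × 8.314 × ln(0.955/7.23) = -56.5 J/K.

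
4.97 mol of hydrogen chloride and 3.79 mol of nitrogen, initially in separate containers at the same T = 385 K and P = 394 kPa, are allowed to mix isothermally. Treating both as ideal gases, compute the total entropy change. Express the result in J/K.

ΔS_mix = 49.8 J/K

Mole fractions: x_A = 4.97/8.76 = 0.567, x_B = 0.433.
ΔS_mix = −R(n_A ln x_A + n_B ln x_B) = −8.314 × (4.97 ln 0.567 + 3.79 ln 0.433) = 49.8 J/K.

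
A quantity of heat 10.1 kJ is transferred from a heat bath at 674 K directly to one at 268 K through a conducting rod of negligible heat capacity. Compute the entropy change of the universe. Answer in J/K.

ΔS_total = 22.7 J/K

ΔS_hot = −Q/T_H = −10100/674 = -14.99 J/K and ΔS_cold = +Q/T_C = 10100/268 = 37.69 J/K.
ΔS_total = -14.99 + 37.69 = 22.7 J/K, positive as the second law requires.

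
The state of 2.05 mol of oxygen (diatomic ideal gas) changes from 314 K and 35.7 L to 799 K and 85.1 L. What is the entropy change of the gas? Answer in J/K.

ΔS = 54.6 J/K

Entropy is a state function: ΔS = nC_V ln(T₂/T₁) + nR ln(V₂/V₁), with C_V = 5R/2 = 20.79 J mol⁻¹ K⁻¹ for a diatomic ideal gas.
ΔS = 2.05 × [20.79 × ln(799/314) + 8.314 × ln(85.1/35.7)] = 54.6 J/K.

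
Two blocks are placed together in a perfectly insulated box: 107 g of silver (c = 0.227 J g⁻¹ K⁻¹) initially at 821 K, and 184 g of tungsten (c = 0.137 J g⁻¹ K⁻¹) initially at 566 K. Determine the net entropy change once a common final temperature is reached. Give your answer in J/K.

Energy balance: T_f = (m₁c₁T₁ + m₂c₂T₂)/(m₁c₁ + m₂c₂) = 691.13 K.
ΔS₁ = m₁c₁ ln(T_f/T₁) = 24.289 × ln(691.13/821) = -4.182 J/K.
ΔS₂ = m₂c₂ ln(T_f/T₂) = 25.208 × ln(691.13/566) = 5.035 J/K.
ΔS_total = -4.182 + 5.035 = 0.853 J/K.

ΔS_total = 0.853 J/K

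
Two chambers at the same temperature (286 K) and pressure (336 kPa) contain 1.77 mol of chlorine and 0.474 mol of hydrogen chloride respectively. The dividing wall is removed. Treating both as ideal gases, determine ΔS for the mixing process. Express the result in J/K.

Mole fractions: x_A = 1.77/2.24 = 0.789, x_B = 0.211.
ΔS_mix = −R(n_A ln x_A + n_B ln x_B) = −8.314 × (1.77 ln 0.789 + 0.474 ln 0.211) = 9.62 J/K.

ΔS_mix = 9.62 J/K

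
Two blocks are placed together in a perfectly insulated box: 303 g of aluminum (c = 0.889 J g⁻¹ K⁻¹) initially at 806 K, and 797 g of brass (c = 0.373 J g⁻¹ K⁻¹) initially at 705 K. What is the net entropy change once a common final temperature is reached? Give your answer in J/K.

Energy balance: T_f = (m₁c₁T₁ + m₂c₂T₂)/(m₁c₁ + m₂c₂) = 753.01 K.
ΔS₁ = m₁c₁ ln(T_f/T₁) = 269.367 × ln(753.01/806) = -18.32 J/K.
ΔS₂ = m₂c₂ ln(T_f/T₂) = 297.281 × ln(753.01/705) = 19.59 J/K.
ΔS_total = -18.32 + 19.59 = 1.27 J/K.

ΔS_total = 1.27 J/K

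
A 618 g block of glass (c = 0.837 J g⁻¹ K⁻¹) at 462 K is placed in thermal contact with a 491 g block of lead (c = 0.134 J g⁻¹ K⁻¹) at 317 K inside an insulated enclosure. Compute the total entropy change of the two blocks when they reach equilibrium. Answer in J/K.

ΔS_total = 3.76 J/K

Energy balance: T_f = (m₁c₁T₁ + m₂c₂T₂)/(m₁c₁ + m₂c₂) = 445.64 K.
ΔS₁ = m₁c₁ ln(T_f/T₁) = 517.266 × ln(445.64/462) = -18.65 J/K.
ΔS₂ = m₂c₂ ln(T_f/T₂) = 65.794 × ln(445.64/317) = 22.41 J/K.
ΔS_total = -18.65 + 22.41 = 3.76 J/K.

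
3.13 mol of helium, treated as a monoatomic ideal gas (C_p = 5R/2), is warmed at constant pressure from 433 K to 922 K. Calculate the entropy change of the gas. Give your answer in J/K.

At constant pressure, ΔS = nC_p ln(T₂/T₁) with C_p = 5R/2 = 20.79 J mol⁻¹ K⁻¹.
ΔS = 3.13 × 20.79 × ln(922/433) = 49.2 J/K.

ΔS = 49.2 J/K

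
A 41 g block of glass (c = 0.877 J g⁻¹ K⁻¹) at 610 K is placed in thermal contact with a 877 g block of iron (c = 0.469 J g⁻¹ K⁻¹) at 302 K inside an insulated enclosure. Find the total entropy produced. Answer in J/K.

ΔS_total = 9.97 J/K

Energy balance: T_f = (m₁c₁T₁ + m₂c₂T₂)/(m₁c₁ + m₂c₂) = 326.76 K.
ΔS₁ = m₁c₁ ln(T_f/T₁) = 35.957 × ln(326.76/610) = -22.445 J/K.
ΔS₂ = m₂c₂ ln(T_f/T₂) = 411.313 × ln(326.76/302) = 32.412 J/K.
ΔS_total = -22.445 + 32.412 = 9.97 J/K.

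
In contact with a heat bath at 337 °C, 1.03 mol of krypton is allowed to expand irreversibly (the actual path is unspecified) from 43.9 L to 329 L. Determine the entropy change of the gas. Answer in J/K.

Entropy is a state function, so ΔS_gas depends only on the end states.
For an isothermal ideal gas ΔS_gas = nR ln(V₂/V₁) = 1.03 × 8.314 × ln(329/43.9) = 17.2 J/K.

ΔS_gas = 17.2 J/K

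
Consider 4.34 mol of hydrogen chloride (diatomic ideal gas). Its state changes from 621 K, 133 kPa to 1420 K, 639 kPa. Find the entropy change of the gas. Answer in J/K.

ΔS = nC_p ln(T₂/T₁) − nR ln(P₂/P₁), with C_p = 7R/2 = 29.1 J mol⁻¹ K⁻¹ for a diatomic ideal gas.
ΔS = 4.34 × [29.1 × ln(1420/621) − 8.314 × ln(639/133)] = 47.8 J/K.

ΔS = 47.8 J/K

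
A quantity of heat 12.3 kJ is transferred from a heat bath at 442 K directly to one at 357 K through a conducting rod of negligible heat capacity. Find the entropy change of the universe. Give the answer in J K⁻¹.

ΔS_total = 6.63 J/K

ΔS_hot = −Q/T_H = −12300/442 = -27.828 J/K and ΔS_cold = +Q/T_C = 12300/357 = 34.454 J/K.
ΔS_total = -27.828 + 34.454 = 6.63 J/K, positive as the second law requires.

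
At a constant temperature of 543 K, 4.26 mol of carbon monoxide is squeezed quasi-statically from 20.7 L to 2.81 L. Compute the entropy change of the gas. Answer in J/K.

For an isothermal ideal gas ΔS_gas = nR ln(V₂/V₁) = 4.26 × 8.314 × ln(2.81/20.7) = -70.7 J/K.

ΔS_gas = -70.7 J/K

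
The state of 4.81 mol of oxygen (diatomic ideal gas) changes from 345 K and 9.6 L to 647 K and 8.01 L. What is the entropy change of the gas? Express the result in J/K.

Entropy is a state function: ΔS = nC_V ln(T₂/T₁) + nR ln(V₂/V₁), with C_V = 5R/2 = 20.79 J mol⁻¹ K⁻¹ for a diatomic ideal gas.
ΔS = 4.81 × [20.79 × ln(647/345) + 8.314 × ln(8.01/9.6)] = 55.6 J/K.

ΔS = 55.6 J/K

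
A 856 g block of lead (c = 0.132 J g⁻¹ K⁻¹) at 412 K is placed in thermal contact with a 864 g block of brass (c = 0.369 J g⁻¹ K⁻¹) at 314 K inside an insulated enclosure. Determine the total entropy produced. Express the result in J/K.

Energy balance: T_f = (m₁c₁T₁ + m₂c₂T₂)/(m₁c₁ + m₂c₂) = 339.64 K.
ΔS₁ = m₁c₁ ln(T_f/T₁) = 112.992 × ln(339.64/412) = -21.82 J/K.
ΔS₂ = m₂c₂ ln(T_f/T₂) = 318.816 × ln(339.64/314) = 25.03 J/K.
ΔS_total = -21.82 + 25.03 = 3.21 J/K.

ΔS_total = 3.21 J/K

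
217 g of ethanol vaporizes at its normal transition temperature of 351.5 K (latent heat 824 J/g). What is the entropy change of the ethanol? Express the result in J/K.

Heat absorbed by the substance: Q = mL = 217 × 824 = 178808 J.
At constant T, ΔS = Q_rev/T = 178808 / 351.5 = 509 J/K.

ΔS = 509 J/K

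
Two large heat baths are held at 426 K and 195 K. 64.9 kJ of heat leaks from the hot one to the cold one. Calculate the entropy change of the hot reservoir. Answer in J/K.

The hot reservoir loses heat Q, so ΔS_hot = −Q/T_H = −64900/426 = -152 J/K.

ΔS_hot = -152 J/K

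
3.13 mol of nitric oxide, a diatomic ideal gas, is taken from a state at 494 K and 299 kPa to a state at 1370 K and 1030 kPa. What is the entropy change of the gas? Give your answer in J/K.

ΔS = 60.7 J/K

ΔS = nC_p ln(T₂/T₁) − nR ln(P₂/P₁), with C_p = 7R/2 = 29.1 J mol⁻¹ K⁻¹ for a diatomic ideal gas.
ΔS = 3.13 × [29.1 × ln(1370/494) − 8.314 × ln(1030/299)] = 60.7 J/K.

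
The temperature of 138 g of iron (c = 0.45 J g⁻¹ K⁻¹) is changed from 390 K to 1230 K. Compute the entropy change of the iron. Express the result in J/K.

ΔS = ∫dQ_rev/T = m c ln(T₂/T₁) = 138 × 0.45 × ln(1230/390) = 71.3 J/K.

ΔS = 71.3 J/K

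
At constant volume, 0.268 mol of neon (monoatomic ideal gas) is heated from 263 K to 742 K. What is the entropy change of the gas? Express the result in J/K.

At constant volume, ΔS = nC_V ln(T₂/T₁) with C_V = 3R/2 = 12.47 J mol⁻¹ K⁻¹.
ΔS = 0.268 × 12.47 × ln(742/263) = 3.47 J/K.

ΔS = 3.47 J/K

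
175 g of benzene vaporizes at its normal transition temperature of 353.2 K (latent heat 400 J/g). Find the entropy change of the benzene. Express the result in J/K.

ΔS = 198 J/K

Heat absorbed by the substance: Q = mL = 175 × 400 = 70000 J.
At constant T, ΔS = Q_rev/T = 70000 / 353.2 = 198 J/K.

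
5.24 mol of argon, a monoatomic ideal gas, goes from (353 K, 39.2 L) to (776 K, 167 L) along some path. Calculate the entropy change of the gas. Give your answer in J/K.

Entropy is a state function: ΔS = nC_V ln(T₂/T₁) + nR ln(V₂/V₁), with C_V = 3R/2 = 12.47 J mol⁻¹ K⁻¹ for a monoatomic ideal gas.
ΔS = 5.24 × [12.47 × ln(776/353) + 8.314 × ln(167/39.2)] = 115 J/K.

ΔS = 115 J/K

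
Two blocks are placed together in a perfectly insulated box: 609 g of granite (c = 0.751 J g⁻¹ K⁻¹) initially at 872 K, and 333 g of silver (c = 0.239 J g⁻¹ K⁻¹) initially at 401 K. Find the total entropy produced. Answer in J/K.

Energy balance: T_f = (m₁c₁T₁ + m₂c₂T₂)/(m₁c₁ + m₂c₂) = 802.19 K.
ΔS₁ = m₁c₁ ln(T_f/T₁) = 457.359 × ln(802.19/872) = -38.17 J/K.
ΔS₂ = m₂c₂ ln(T_f/T₂) = 79.587 × ln(802.19/401) = 55.18 J/K.
ΔS_total = -38.17 + 55.18 = 17 J/K.

ΔS_total = 17 J/K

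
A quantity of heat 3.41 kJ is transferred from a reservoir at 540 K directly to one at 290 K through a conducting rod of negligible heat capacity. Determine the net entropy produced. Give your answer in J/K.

ΔS_total = 5.44 J/K

ΔS_hot = −Q/T_H = −3410/540 = -6.315 J/K and ΔS_cold = +Q/T_C = 3410/290 = 11.76 J/K.
ΔS_total = -6.315 + 11.76 = 5.44 J/K, positive as the second law requires.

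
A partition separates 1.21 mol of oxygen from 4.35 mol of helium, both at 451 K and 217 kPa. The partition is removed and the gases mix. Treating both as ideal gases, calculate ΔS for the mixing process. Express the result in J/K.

Mole fractions: x_A = 1.21/5.56 = 0.218, x_B = 0.782.
ΔS_mix = −R(n_A ln x_A + n_B ln x_B) = −8.314 × (1.21 ln 0.218 + 4.35 ln 0.782) = 24.2 J/K.

ΔS_mix = 24.2 J/K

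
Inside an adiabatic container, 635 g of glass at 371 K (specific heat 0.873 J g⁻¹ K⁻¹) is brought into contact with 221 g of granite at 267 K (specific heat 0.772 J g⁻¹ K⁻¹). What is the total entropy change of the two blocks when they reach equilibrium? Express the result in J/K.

ΔS_total = 6.65 J/K

Energy balance: T_f = (m₁c₁T₁ + m₂c₂T₂)/(m₁c₁ + m₂c₂) = 346.52 K.
ΔS₁ = m₁c₁ ln(T_f/T₁) = 554.355 × ln(346.52/371) = -37.83 J/K.
ΔS₂ = m₂c₂ ln(T_f/T₂) = 170.612 × ln(346.52/267) = 44.48 J/K.
ΔS_total = -37.83 + 44.48 = 6.65 J/K.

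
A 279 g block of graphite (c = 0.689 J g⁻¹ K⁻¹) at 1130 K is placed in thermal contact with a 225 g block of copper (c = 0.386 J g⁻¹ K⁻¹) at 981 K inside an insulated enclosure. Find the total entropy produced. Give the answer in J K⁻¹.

ΔS_total = 0.587 J/K

Energy balance: T_f = (m₁c₁T₁ + m₂c₂T₂)/(m₁c₁ + m₂c₂) = 1083.6 K.
ΔS₁ = m₁c₁ ln(T_f/T₁) = 192.231 × ln(1083.6/1130) = -8.0545 J/K.
ΔS₂ = m₂c₂ ln(T_f/T₂) = 86.85 × ln(1083.6/981) = 8.6416 J/K.
ΔS_total = -8.0545 + 8.6416 = 0.587 J/K.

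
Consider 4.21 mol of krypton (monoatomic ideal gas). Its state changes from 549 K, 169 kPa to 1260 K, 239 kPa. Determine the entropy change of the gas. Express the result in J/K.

ΔS = nC_p ln(T₂/T₁) − nR ln(P₂/P₁), with C_p = 5R/2 = 20.79 J mol⁻¹ K⁻¹ for a monoatomic ideal gas.
ΔS = 4.21 × [20.79 × ln(1260/549) − 8.314 × ln(239/169)] = 60.6 J/K.

ΔS = 60.6 J/K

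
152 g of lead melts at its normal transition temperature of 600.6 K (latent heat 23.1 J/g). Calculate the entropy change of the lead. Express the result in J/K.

Heat absorbed by the substance: Q = mL = 152 × 23.1 = 3511.2 J.
At constant T, ΔS = Q_rev/T = 3511.2 / 600.6 = 5.85 J/K.

ΔS = 5.85 J/K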